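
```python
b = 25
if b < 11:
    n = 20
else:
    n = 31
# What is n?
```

Trace:
`b = 25` → b = 25
`if b < 11: ...` → b < 11 is False, take else branch → n = 31
So n = 31

Answer: 31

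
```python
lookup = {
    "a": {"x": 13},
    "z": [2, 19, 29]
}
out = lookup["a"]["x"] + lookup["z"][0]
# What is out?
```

Trace:
`lookup = { ...` → lookup = {'a': {'x': 13}, 'z': [2, 19, 29]}
`out = lookup["a"]["x"] + lookup["z"][0]` → out = 15
So out = 15

Answer: 15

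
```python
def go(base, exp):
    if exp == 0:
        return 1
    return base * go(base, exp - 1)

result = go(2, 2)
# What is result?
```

go(2, 2) = 2 * 2 = 4

Answer: 4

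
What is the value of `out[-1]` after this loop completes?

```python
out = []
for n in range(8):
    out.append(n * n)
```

Last element of squares 0 to 7
`out` takes the values: [] → [0] → [0, 1] → [0, 1, 4] → [0, 1, 4, 9] → [0, 1, 4, 9, 16] → [0, 1, 4, 9, 16, 25] → [0, 1, 4, 9, 16, 25, 36] → [0, 1, 4, 9, 16, 25, 36, 49]
So `out[-1]` = 49

Answer: 49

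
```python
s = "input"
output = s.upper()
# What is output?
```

Trace:
`s = "input"` → s = 'input'
`output = s.upper()` → output = 'INPUT'
So output = 'INPUT'

Answer: 'INPUT'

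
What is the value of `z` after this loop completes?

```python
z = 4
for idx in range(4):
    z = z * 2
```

Multiply by 2, 4 times: 4 * 2^4 = 64
`z` takes the values: 4 → 8 → 16 → 32 → 64

Answer: 64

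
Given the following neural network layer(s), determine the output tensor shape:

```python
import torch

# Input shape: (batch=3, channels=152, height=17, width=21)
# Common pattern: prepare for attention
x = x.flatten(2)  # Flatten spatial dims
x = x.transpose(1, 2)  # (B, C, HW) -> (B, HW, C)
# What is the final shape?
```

Input: (3, 152, 17, 21) -> after flatten(2): (3, 152, 357) -> Output: (3, 357, 152)

Answer: (3, 357, 152)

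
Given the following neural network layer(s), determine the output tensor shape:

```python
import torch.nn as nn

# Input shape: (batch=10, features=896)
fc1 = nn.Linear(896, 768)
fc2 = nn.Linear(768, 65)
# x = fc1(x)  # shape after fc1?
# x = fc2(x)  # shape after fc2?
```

Input: (10, 896) -> after fc1: (10, 768) -> Output: (10, 65)

Answer: (10, 65)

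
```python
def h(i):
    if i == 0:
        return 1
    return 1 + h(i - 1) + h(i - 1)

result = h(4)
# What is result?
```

h(i) = 1 + 2·h(i-1), h(0)=1. Closed form: (1+1)·2^4 - 1 = 31.

Answer: 31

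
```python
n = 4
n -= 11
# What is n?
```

Trace:
`n = 4` → n = 4
`n -= 11` → n = -7
So n = -7

Answer: -7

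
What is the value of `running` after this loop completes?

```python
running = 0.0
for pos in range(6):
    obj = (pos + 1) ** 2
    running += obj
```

Sum of squared losses 1² + 2² + ... + 6²
`running` takes the values: 0.0 → 1.0 → 5.0 → 14.0 → 30.0 → 55.0 → 91.0

Answer: 91.0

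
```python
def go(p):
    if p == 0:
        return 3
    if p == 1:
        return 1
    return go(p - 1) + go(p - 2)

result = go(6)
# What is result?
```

Build up from base cases: go(0)=3, go(1)=1, go(2)=4, go(3)=5, go(4)=9, go(5)=14, go(6)=23

Answer: 23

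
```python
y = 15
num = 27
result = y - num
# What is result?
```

Trace:
`y = 15` → y = 15
`num = 27` → num = 27
`result = y - num` → result = -12
So result = -12

Answer: -12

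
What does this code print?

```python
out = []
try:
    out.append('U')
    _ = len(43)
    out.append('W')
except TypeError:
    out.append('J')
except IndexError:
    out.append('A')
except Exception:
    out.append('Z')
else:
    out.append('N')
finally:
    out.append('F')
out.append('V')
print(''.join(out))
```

Execution trace: 'U' (try body) → 'J' (except TypeError) → 'F' (finally) → 'V' (after the try/except). Output: UJFV

Answer: UJFV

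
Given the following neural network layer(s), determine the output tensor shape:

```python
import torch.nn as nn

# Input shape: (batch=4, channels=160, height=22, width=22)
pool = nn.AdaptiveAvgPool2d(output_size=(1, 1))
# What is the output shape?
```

Input: (4, 160, 22, 22) -> Output: (4, 160, 1, 1)

Answer: (4, 160, 1, 1)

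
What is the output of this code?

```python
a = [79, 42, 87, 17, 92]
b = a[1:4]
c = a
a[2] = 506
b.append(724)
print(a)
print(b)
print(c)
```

Key concept: slice vs alias.
Step by step:
`a = [79, 42, 87, 17, 92]` → a = [79, 42, 87, 17, 92]
`b = a[1:4]` → b = [42, 87, 17]
`c = a` → c = [79, 42, 87, 17, 92] (same object as a)
`a[2] = 506` → a = [79, 42, 506, 17, 92] (same object as c); c = [79, 42, 506, 17, 92] (same object as a)
`b.append(724)` → b = [42, 87, 17, 724]
`print(a)` → prints [79, 42, 506, 17, 92]
`print(b)` → prints [42, 87, 17, 724]
`print(c)` → prints [79, 42, 506, 17, 92]

Answer:
[79, 42, 506, 17, 92]
[42, 87, 17, 724]
[79, 42, 506, 17, 92]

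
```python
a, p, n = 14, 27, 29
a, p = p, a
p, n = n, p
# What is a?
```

Trace:
`a, p, n = 14, 27, 29` → a = 14; p = 27; n = 29
`a, p = p, a` → a = 27; p = 14
`p, n = n, p` → p = 29; n = 14
So a = 27

Answer: 27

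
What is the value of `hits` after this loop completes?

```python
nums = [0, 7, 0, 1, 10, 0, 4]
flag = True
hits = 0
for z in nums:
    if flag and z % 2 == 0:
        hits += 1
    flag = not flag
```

Count even values at even positions
`hits` takes the values: 0 → 1 → 2 → 3 → 4

Answer: 4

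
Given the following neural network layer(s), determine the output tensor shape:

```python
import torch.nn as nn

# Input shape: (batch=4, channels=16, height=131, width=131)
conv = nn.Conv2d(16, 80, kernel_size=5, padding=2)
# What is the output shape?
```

Input: (4, 16, 131, 131) -> Output: (4, 80, 131, 131)

Answer: (4, 80, 131, 131)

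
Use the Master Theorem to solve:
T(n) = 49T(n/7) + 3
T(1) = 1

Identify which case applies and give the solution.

a=49, b=7, f(n)=3. log_7(49) = 2. Since c=0 < 2, Case 1 applies: T(n) = Θ(n^log_b(a)) = O(n^2).

Answer: O(n^2) - Case 1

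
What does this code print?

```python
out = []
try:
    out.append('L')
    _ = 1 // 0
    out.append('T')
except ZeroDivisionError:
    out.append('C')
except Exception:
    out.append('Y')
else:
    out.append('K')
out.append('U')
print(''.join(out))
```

Execution trace: 'L' (try body) → 'C' (except ZeroDivisionError) → 'U' (after the try/except). Output: LCU

Answer: LCU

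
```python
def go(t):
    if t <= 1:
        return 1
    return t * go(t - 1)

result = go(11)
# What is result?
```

go(11) = 11 * 10 * 9 * 8 * 7 * 6 * 5 * 4 * 3 * 2 * 1 = 39916800

Answer: 39916800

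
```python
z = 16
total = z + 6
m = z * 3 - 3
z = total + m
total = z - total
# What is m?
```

Trace:
`z = 16` → z = 16
`total = z + 6` → total = 22
`m = z * 3 - 3` → m = 45
`z = total + m` → z = 67
`total = z - total` → total = 45
So m = 45

Answer: 45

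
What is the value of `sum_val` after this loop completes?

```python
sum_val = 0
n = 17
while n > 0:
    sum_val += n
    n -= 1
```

Sum 17 down to 1
`sum_val` takes the values: 0 → 17 → 33 → 48 → 62 → 75 → 87 → 98 → 108 → 117 → 125 → 132 → 138 → 143 → 147 → 150 → 152 → 153

Answer: 153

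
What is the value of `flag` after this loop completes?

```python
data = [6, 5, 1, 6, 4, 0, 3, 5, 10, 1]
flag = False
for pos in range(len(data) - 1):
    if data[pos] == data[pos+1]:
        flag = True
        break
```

Check consecutive duplicates in [6, 5, 1, 6, 4, 0, 3, 5, 10, 1]
`flag` takes the values: False

Answer: False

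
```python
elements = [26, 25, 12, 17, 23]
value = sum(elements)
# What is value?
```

Trace:
`elements = [26, 25, 12, 17, 23]` → elements = [26, 25, 12, 17, 23]
`value = sum(elements)` → value = 103
So value = 103

Answer: 103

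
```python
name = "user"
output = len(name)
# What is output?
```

Trace:
`name = "user"` → name = 'user'
`output = len(name)` → output = 4
So output = 4

Answer: 4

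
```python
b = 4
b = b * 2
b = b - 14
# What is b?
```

Trace:
`b = 4` → b = 4
`b = b * 2` → b = 8
`b = b - 14` → b = -6
So b = -6

Answer: -6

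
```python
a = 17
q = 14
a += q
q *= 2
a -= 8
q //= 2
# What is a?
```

Trace:
`a = 17` → a = 17
`q = 14` → q = 14
`a += q` → a = 31
`q *= 2` → q = 28
`a -= 8` → a = 23
`q //= 2` → q = 14
So a = 23

Answer: 23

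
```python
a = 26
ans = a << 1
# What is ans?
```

Trace:
`a = 26` → a = 26
`ans = a << 1` → ans = 52
So ans = 52

Answer: 52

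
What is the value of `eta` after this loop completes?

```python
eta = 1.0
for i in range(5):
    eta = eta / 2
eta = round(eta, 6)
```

Halving LR 5 times: 1 / 2^5
`eta` takes the values: 1.0 → 0.5 → 0.25 → 0.125 → 0.0625 → 0.03125

Answer: 0.03125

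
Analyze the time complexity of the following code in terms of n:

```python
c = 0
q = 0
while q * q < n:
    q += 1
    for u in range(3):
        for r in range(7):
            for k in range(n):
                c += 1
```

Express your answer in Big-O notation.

Each loop level contributes: √n × 1 × 1 × n. Multiplying the contributions gives O(n√n).

Answer: O(n√n)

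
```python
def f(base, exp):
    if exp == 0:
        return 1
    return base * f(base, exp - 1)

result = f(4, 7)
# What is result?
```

f(4, 7) = 4 * 4 * 4 * 4 * 4 * 4 * 4 = 16384

Answer: 16384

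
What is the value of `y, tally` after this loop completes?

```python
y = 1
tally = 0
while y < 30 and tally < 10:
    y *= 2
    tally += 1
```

Double until >= 30 or 10 iterations
`y, tally` takes the values: (1, 0) → (2, 0) → (2, 1) → (4, 1) → (4, 2) → (8, 2) → (8, 3) → (16, 3) → (16, 4) → (32, 4) → (32, 5)

Answer: 32, 5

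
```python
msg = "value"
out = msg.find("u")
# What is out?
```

Trace:
`msg = "value"` → msg = 'value'
`out = msg.find("u")` → out = 3
So out = 3

Answer: 3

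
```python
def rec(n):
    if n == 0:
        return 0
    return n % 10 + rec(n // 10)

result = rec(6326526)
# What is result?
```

Sum of digits of 6326526: 6 + 2 + 5 + 6 + 2 + 3 + 6 = 30

Answer: 30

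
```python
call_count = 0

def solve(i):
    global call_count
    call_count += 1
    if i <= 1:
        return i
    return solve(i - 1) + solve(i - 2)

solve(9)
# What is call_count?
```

Calls(i) = 1 + Calls(i-1) + Calls(i-2); Calls(0)=Calls(1)=1. For i=9 this gives 109.

Answer: 109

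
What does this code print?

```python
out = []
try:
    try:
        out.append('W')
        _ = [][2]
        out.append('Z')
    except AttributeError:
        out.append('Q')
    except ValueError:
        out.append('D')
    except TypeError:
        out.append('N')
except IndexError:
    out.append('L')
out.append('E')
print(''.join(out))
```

Execution trace: 'W' (try body) → 'L' (outer except IndexError) → 'E' (after the try/except). Output: WLE

Answer: WLE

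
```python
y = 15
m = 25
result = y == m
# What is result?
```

Trace:
`y = 15` → y = 15
`m = 25` → m = 25
`result = y == m` → result = False
So result = False

Answer: False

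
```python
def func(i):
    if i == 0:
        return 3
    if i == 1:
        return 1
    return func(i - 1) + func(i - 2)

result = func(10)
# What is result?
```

Build up from base cases: func(0)=3, func(1)=1, func(2)=4, func(3)=5, func(4)=9, func(5)=14, func(6)=23, ..., func(10)=157

Answer: 157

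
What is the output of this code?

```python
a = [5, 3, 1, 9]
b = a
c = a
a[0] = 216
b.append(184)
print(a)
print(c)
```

Key concept: multiple aliases.
Step by step:
`a = [5, 3, 1, 9]` → a = [5, 3, 1, 9]
`b = a` → b = [5, 3, 1, 9] (same object as a)
`c = a` → c = [5, 3, 1, 9] (same object as a, b)
`a[0] = 216` → a = [216, 3, 1, 9] (same object as b, c); b = [216, 3, 1, 9] (same object as a, c); c = [216, 3, 1, 9] (same object as a, b)
`b.append(184)` → a = [216, 3, 1, 9, 184] (same object as b, c); b = [216, 3, 1, 9, 184] (same object as a, c); c = [216, 3, 1, 9, 184] (same object as a, b)
`print(a)` → prints [216, 3, 1, 9, 184]
`print(c)` → prints [216, 3, 1, 9, 184]

Answer:
[216, 3, 1, 9, 184]
[216, 3, 1, 9, 184]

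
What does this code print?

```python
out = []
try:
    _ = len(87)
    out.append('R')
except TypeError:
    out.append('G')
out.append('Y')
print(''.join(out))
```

Execution trace: 'G' (except TypeError) → 'Y' (after the try/except). Output: GY

Answer: GY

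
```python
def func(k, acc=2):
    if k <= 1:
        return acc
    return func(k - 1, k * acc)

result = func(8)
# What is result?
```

Accumulator trace (n, acc): (8, 2) -> (7, 16) -> (6, 112) -> (5, 672) -> (4, 3360) -> (3, 13440) -> (2, 40320) -> (1, 80640) -> return 80640

Answer: 80640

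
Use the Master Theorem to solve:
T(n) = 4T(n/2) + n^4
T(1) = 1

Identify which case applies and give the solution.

a=4, b=2, f(n)=n^4. log_2(4) = 2. Since c=4 > 2 and the regularity condition holds (4(n/2)^4 = (4/2^4)n^4 with 4/2^4 < 1), Case 3 applies: T(n) = Θ(f(n)) = O(n^4).

Answer: O(n^4) - Case 3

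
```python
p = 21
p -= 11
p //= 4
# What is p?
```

Trace:
`p = 21` → p = 21
`p -= 11` → p = 10
`p //= 4` → p = 2
So p = 2

Answer: 2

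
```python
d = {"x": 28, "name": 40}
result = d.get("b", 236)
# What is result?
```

Trace:
`d = {"x": 28, "name": 40}` → d = {'x': 28, 'name': 40}
`result = d.get("b", 236)` → result = 236
So result = 236

Answer: 236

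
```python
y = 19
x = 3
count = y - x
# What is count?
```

Trace:
`y = 19` → y = 19
`x = 3` → x = 3
`count = y - x` → count = 16
So count = 16

Answer: 16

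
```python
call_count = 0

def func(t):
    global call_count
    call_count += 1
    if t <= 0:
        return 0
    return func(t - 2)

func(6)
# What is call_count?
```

Linear recursion stepping by 2: 4 calls from t=6 down to ≤0.

Answer: 4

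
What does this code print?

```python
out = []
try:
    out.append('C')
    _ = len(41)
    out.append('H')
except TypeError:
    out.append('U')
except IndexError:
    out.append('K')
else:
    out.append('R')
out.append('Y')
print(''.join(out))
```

Execution trace: 'C' (try body) → 'U' (except TypeError) → 'Y' (after the try/except). Output: CUY

Answer: CUY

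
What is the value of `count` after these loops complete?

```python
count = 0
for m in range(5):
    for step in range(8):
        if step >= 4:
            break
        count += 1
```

Inner breaks at 4, outer runs 5 times
`count` takes the values: 0 → 1 → 2 → 3 → 4 → 5 → 6 → 7 → 8 → 9 → 10 → 11 → 12 → 13 → 14 → 15 → 16 → 17 → 18 → 19 → 20

Answer: 20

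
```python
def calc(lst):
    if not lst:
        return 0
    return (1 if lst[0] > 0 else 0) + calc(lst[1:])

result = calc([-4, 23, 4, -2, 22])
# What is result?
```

Count of positive elements in [-4, 23, 4, -2, 22] = 3

Answer: 3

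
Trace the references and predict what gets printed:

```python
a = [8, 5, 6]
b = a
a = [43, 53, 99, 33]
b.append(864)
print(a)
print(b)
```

Key concept: rebinding vs mutation: a is rebound to a new list, b still points at the original.
Step by step:
`a = [8, 5, 6]` → a = [8, 5, 6]
`b = a` → b = [8, 5, 6] (same object as a)
`a = [43, 53, 99, 33]` → a = [43, 53, 99, 33]
`b.append(864)` → b = [8, 5, 6, 864]
`print(a)` → prints [43, 53, 99, 33]
`print(b)` → prints [8, 5, 6, 864]

Answer:
[43, 53, 99, 33]
[8, 5, 6, 864]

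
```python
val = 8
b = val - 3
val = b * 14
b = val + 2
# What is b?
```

Trace:
`val = 8` → val = 8
`b = val - 3` → b = 5
`val = b * 14` → val = 70
`b = val + 2` → b = 72
So b = 72

Answer: 72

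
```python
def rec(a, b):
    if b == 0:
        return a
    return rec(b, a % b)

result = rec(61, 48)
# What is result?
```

rec(61, 48) -> rec(48, 13) -> rec(13, 9) -> rec(9, 4) -> rec(4, 1) -> rec(1, 0) -> 1

Answer: 1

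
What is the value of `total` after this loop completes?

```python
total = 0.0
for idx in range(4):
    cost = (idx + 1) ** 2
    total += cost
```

Sum of squared losses 1² + 2² + ... + 4²
`total` takes the values: 0.0 → 1.0 → 5.0 → 14.0 → 30.0

Answer: 30.0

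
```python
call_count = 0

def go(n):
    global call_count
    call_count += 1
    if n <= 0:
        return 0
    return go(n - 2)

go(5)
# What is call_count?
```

Linear recursion stepping by 2: 4 calls from n=5 down to ≤0.

Answer: 4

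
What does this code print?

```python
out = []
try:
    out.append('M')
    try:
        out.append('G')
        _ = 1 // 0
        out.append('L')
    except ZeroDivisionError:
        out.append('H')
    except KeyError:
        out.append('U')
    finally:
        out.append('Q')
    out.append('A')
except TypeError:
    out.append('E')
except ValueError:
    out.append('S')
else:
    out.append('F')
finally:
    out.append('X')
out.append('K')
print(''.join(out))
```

Execution trace: 'M' (try body) → 'G' (inner try body) → 'H' (inner except ZeroDivisionError) → 'Q' (inner finally) → 'A' (try body, no exception) → 'F' (else) → 'X' (finally) → 'K' (after the try/except). Output: MGHQAFXK

Answer: MGHQAFXK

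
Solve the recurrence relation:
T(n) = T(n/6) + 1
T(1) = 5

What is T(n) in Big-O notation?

Each step divides n by 6 and adds 1. After log_6(n) steps we reach T(1)=5. So T(n) = 1·log_6(n) + 5 = O(log n).

Answer: O(log n)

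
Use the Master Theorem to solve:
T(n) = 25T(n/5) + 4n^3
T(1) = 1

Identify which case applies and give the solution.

a=25, b=5, f(n)=4n^3. log_5(25) = 2. Since c=3 > 2 and the regularity condition holds (25(n/5)^3 = (25/5^3)n^3 with 25/5^3 < 1), Case 3 applies: T(n) = Θ(f(n)) = O(n^3).

Answer: O(n^3) - Case 3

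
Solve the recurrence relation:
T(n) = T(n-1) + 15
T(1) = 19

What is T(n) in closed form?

Unrolling: T(n) = T(1) + 15·(n-1) = 19 + 15(n-1) = 15n + 4.

Answer: T(n) = 15n + 4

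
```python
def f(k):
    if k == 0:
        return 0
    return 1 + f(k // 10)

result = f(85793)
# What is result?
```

Count of digits of 85793: 5

Answer: 5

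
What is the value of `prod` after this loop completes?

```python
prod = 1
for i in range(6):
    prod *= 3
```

3^6 = 729
`prod` takes the values: 1 → 3 → 9 → 27 → 81 → 243 → 729

Answer: 729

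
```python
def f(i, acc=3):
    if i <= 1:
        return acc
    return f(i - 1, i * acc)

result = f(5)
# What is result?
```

Accumulator trace (n, acc): (5, 3) -> (4, 15) -> (3, 60) -> (2, 180) -> (1, 360) -> return 360

Answer: 360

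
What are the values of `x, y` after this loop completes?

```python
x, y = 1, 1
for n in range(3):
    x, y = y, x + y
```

Fibonacci: after 3 iterations
`x, y` takes the values: (1, 1) → (1, 2) → (2, 3) → (3, 5)

Answer: 3, 5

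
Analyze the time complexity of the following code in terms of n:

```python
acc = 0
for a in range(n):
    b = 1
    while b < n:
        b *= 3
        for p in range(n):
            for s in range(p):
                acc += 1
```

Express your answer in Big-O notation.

Each loop level contributes: n × log n × n × n. Multiplying the contributions gives O(n^3 log n).

Answer: O(n^3 log n)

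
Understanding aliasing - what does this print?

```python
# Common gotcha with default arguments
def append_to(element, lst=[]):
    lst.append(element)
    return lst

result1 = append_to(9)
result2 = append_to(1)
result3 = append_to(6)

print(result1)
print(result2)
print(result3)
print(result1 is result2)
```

Key concept: mutable default argument gotcha.
Step by step:
`result1 = append_to(9)` → result1 = [9]
`result2 = append_to(1)` → result1 = [9, 1] (same object as result2); result2 = [9, 1] (same object as result1)
`result3 = append_to(6)` → result1 = [9, 1, 6] (same object as result2, result3); result2 = [9, 1, 6] (same object as result1, result3); result3 = [9, 1, 6] (same object as result1, result2)
`print(result1)` → prints [9, 1, 6]
`print(result2)` → prints [9, 1, 6]
`print(result3)` → prints [9, 1, 6]
`print(result1 is result2)` → prints True

Answer:
[9, 1, 6]
[9, 1, 6]
[9, 1, 6]
True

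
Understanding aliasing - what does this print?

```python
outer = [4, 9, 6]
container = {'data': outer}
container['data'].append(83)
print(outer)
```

Key concept: dict holds reference to list.
Step by step:
`outer = [4, 9, 6]` → outer = [4, 9, 6]
`container = {'data': outer}` → container = {'data': [4, 9, 6]}
`container['data'].append(83)` → outer = [4, 9, 6, 83]; container = {'data': [4, 9, 6, 83]}
`print(outer)` → prints [4, 9, 6, 83]

Answer: [4, 9, 6, 83]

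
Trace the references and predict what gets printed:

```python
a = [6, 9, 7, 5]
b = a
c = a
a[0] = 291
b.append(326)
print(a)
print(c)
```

Key concept: multiple aliases.
Step by step:
`a = [6, 9, 7, 5]` → a = [6, 9, 7, 5]
`b = a` → b = [6, 9, 7, 5] (same object as a)
`c = a` → c = [6, 9, 7, 5] (same object as a, b)
`a[0] = 291` → a = [291, 9, 7, 5] (same object as b, c); b = [291, 9, 7, 5] (same object as a, c); c = [291, 9, 7, 5] (same object as a, b)
`b.append(326)` → a = [291, 9, 7, 5, 326] (same object as b, c); b = [291, 9, 7, 5, 326] (same object as a, c); c = [291, 9, 7, 5, 326] (same object as a, b)
`print(a)` → prints [291, 9, 7, 5, 326]
`print(c)` → prints [291, 9, 7, 5, 326]

Answer:
[291, 9, 7, 5, 326]
[291, 9, 7, 5, 326]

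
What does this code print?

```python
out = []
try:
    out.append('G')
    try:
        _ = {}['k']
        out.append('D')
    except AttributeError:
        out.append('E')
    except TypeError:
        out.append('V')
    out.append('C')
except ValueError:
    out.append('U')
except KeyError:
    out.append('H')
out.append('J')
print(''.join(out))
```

Execution trace: 'G' (try body) → 'H' (except KeyError) → 'J' (after the try/except). Output: GHJ

Answer: GHJ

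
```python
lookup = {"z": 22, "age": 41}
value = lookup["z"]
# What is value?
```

Trace:
`lookup = {"z": 22, "age": 41}` → lookup = {'z': 22, 'age': 41}
`value = lookup["z"]` → value = 22
So value = 22

Answer: 22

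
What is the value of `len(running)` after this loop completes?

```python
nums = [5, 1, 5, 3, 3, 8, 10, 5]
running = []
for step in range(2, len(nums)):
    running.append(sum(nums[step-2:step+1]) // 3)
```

Number of 3-element averages
`running` takes the values: [] → [3] → [3, 3] → [3, 3, 3] → [3, 3, 3, 4] → [3, 3, 3, 4, 7] → [3, 3, 3, 4, 7, 7]
So `len(running)` = 6

Answer: 6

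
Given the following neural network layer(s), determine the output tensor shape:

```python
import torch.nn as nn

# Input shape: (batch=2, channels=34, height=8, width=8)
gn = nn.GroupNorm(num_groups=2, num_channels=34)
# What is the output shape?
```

Input: (2, 34, 8, 8) -> Output: (2, 34, 8, 8)

Answer: (2, 34, 8, 8)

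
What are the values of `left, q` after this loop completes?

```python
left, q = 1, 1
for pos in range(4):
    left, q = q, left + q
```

Fibonacci: after 4 iterations
`left, q` takes the values: (1, 1) → (1, 2) → (2, 3) → (3, 5) → (5, 8)

Answer: 5, 8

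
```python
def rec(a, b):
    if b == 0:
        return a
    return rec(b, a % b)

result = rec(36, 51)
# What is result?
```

rec(36, 51) -> rec(51, 36) -> rec(36, 15) -> rec(15, 6) -> rec(6, 3) -> rec(3, 0) -> 3

Answer: 3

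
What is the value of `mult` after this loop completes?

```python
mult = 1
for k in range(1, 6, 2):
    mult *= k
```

Product of 1, 3, 5, ... up to 5
`mult` takes the values: 1 → 3 → 15

Answer: 15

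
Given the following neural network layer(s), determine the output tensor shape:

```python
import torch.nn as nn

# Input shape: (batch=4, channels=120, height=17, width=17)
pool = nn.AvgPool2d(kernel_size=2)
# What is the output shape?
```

Input: (4, 120, 17, 17) -> Output: (4, 120, 8, 8)

Answer: (4, 120, 8, 8)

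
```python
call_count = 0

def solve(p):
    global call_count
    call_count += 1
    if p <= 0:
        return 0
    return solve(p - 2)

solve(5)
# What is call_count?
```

Linear recursion stepping by 2: 4 calls from p=5 down to ≤0.

Answer: 4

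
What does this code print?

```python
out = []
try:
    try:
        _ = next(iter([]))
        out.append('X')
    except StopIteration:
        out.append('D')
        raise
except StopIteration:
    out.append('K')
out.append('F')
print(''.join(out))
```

Execution trace: 'D' (inner except StopIteration) → 'K' (outer except StopIteration) → 'F' (after the try/except). Output: DKF

Answer: DKF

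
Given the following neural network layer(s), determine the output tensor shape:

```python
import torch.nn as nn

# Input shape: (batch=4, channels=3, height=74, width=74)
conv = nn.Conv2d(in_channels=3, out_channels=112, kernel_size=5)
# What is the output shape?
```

Input: (4, 3, 74, 74) -> Output: (4, 112, 70, 70)

Answer: (4, 112, 70, 70)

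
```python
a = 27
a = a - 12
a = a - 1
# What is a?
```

Trace:
`a = 27` → a = 27
`a = a - 12` → a = 15
`a = a - 1` → a = 14
So a = 14

Answer: 14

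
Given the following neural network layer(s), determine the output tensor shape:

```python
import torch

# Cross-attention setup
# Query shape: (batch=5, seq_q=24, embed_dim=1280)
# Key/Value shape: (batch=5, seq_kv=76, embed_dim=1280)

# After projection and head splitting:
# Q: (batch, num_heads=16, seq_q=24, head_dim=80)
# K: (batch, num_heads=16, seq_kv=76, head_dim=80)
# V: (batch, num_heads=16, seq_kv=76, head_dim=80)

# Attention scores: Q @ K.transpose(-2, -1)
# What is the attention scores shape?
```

Input: (5, 24, 1280) -> Output: (5, 16, 24, 76)

Answer: (5, 16, 24, 76)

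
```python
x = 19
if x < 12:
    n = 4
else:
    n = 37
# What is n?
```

Trace:
`x = 19` → x = 19
`if x < 12: ...` → x < 12 is False, take else branch → n = 37
So n = 37

Answer: 37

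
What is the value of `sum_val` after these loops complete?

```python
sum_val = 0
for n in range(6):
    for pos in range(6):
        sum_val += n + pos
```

Sum of all n+pos for n,pos in 6x6
`sum_val` takes the values: 0 → 1 → 3 → 6 → 10 → 15 → 16 → 18 → 21 → 25 → 30 → 36 → 38 → 41 → 45 → 50 → 56 → 63 → 66 → 70 → 75 → 81 → 88 → 96 → 100 → 105 → 111 → 118 → 126 → 135 → 140 → 146 → 153 → 161 → 170 → 180

Answer: 180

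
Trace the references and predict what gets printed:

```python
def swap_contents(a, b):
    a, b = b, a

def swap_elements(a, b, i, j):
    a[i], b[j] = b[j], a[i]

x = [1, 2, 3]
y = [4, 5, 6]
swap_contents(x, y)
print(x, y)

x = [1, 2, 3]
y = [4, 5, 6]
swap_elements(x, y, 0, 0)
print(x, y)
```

Key concept: parameter rebinding vs mutation.
Step by step:
`x = [1, 2, 3]` → x = [1, 2, 3]
`y = [4, 5, 6]` → y = [4, 5, 6]
`swap_contents(x, y)` → no visible change to tracked variables
`print(x, y)` → prints [1, 2, 3] [4, 5, 6]
`x = [1, 2, 3]` → x = [1, 2, 3]
`y = [4, 5, 6]` → y = [4, 5, 6]
`swap_elements(x, y, 0, 0)` → x = [4, 2, 3]; y = [1, 5, 6]
`print(x, y)` → prints [4, 2, 3] [1, 5, 6]

Answer:
[1, 2, 3] [4, 5, 6]
[4, 2, 3] [1, 5, 6]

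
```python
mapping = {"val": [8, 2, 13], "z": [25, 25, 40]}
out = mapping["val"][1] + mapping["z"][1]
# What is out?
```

Trace:
`mapping = {"val": [8, 2, 13], "z": [25, 25, 40]}` → mapping = {'val': [8, 2, 13], 'z': [25, 25, 40]}
`out = mapping["val"][1] + mapping["z"][1]` → out = 27
So out = 27

Answer: 27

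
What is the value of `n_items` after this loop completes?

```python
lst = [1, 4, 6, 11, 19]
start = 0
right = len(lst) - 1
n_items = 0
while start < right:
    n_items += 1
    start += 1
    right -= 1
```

Iterations until pointers meet (list length 5)
`n_items` takes the values: 0 → 1 → 2

Answer: 2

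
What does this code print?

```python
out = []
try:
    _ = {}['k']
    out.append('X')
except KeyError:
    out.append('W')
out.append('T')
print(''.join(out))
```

Execution trace: 'W' (except KeyError) → 'T' (after the try/except). Output: WT

Answer: WT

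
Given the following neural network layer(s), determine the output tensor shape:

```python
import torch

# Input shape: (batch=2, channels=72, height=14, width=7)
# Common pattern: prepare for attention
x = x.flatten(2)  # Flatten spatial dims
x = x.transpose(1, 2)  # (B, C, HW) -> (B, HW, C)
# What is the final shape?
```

Input: (2, 72, 14, 7) -> after flatten(2): (2, 72, 98) -> Output: (2, 98, 72)

Answer: (2, 98, 72)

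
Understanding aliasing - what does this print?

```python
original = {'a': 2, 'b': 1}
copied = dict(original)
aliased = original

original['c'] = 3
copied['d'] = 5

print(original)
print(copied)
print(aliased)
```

Key concept: dict() creates copy, assignment creates alias.
Step by step:
`original = {'a': 2, 'b': 1}` → original = {'a': 2, 'b': 1}
`copied = dict(original)` → copied = {'a': 2, 'b': 1}
`aliased = original` → aliased = {'a': 2, 'b': 1} (same object as original)
`original['c'] = 3` → original = {'a': 2, 'b': 1, 'c': 3} (same object as aliased); aliased = {'a': 2, 'b': 1, 'c': 3} (same object as original)
`copied['d'] = 5` → copied = {'a': 2, 'b': 1, 'd': 5}
`print(original)` → prints {'a': 2, 'b': 1, 'c': 3}
`print(copied)` → prints {'a': 2, 'b': 1, 'd': 5}
`print(aliased)` → prints {'a': 2, 'b': 1, 'c': 3}

Answer:
{'a': 2, 'b': 1, 'c': 3}
{'a': 2, 'b': 1, 'd': 5}
{'a': 2, 'b': 1, 'c': 3}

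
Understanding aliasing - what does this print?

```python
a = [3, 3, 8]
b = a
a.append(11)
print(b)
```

Key concept: basic list aliasing.
Step by step:
`a = [3, 3, 8]` → a = [3, 3, 8]
`b = a` → b = [3, 3, 8] (same object as a)
`a.append(11)` → a = [3, 3, 8, 11] (same object as b); b = [3, 3, 8, 11] (same object as a)
`print(b)` → prints [3, 3, 8, 11]

Answer: [3, 3, 8, 11]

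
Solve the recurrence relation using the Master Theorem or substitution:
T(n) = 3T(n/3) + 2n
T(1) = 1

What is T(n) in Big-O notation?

By Master Theorem: a=3, b=3, f(n)=2n. Since log_3(3) = 1 and f(n) = Θ(n^1), Case 2 applies. T(n) = O(n log n).

Answer: O(n log n)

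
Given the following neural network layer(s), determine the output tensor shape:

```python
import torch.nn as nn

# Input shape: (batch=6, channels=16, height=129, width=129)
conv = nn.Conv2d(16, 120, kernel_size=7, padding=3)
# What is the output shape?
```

Input: (6, 16, 129, 129) -> Output: (6, 120, 129, 129)

Answer: (6, 120, 129, 129)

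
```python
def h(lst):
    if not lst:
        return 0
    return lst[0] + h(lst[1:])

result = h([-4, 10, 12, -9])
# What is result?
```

(-4) + 10 + 12 + (-9) + 0 = 9

Answer: 9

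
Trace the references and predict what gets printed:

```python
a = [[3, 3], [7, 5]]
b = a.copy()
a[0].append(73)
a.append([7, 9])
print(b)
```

Key concept: shallow copy with nested lists.
Step by step:
`a = [[3, 3], [7, 5]]` → a = [[3, 3], [7, 5]]
`b = a.copy()` → b = [[3, 3], [7, 5]]
`a[0].append(73)` → a = [[3, 3, 73], [7, 5]]; b = [[3, 3, 73], [7, 5]]
`a.append([7, 9])` → a = [[3, 3, 73], [7, 5], [7, 9]]
`print(b)` → prints [[3, 3, 73], [7, 5]]

Answer: [[3, 3, 73], [7, 5]]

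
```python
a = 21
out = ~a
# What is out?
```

Trace:
`a = 21` → a = 21
`out = ~a` → out = -22
So out = -22

Answer: -22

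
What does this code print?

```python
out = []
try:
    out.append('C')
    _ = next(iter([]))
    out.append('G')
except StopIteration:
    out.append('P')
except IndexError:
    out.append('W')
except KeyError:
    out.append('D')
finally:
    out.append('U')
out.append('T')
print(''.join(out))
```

Execution trace: 'C' (try body) → 'P' (except StopIteration) → 'U' (finally) → 'T' (after the try/except). Output: CPUT

Answer: CPUT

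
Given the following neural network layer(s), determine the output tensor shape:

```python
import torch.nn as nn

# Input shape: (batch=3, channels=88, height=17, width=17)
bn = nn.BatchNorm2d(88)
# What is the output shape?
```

Input: (3, 88, 17, 17) -> Output: (3, 88, 17, 17)

Answer: (3, 88, 17, 17)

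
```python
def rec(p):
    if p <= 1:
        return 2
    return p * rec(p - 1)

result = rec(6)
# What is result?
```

rec(6) = 6 * 5 * 4 * 3 * 2 * 2 = 1440

Answer: 1440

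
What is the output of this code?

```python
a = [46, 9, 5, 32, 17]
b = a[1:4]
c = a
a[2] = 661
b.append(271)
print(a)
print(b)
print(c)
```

Key concept: slice vs alias.
Step by step:
`a = [46, 9, 5, 32, 17]` → a = [46, 9, 5, 32, 17]
`b = a[1:4]` → b = [9, 5, 32]
`c = a` → c = [46, 9, 5, 32, 17] (same object as a)
`a[2] = 661` → a = [46, 9, 661, 32, 17] (same object as c); c = [46, 9, 661, 32, 17] (same object as a)
`b.append(271)` → b = [9, 5, 32, 271]
`print(a)` → prints [46, 9, 661, 32, 17]
`print(b)` → prints [9, 5, 32, 271]
`print(c)` → prints [46, 9, 661, 32, 17]

Answer:
[46, 9, 661, 32, 17]
[9, 5, 32, 271]
[46, 9, 661, 32, 17]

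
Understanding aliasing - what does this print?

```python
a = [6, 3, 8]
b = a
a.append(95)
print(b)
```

Key concept: basic list aliasing.
Step by step:
`a = [6, 3, 8]` → a = [6, 3, 8]
`b = a` → b = [6, 3, 8] (same object as a)
`a.append(95)` → a = [6, 3, 8, 95] (same object as b); b = [6, 3, 8, 95] (same object as a)
`print(b)` → prints [6, 3, 8, 95]

Answer: [6, 3, 8, 95]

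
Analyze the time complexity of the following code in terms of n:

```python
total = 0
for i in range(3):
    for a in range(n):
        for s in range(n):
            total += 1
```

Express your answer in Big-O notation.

Each loop level contributes: 1 × n × n. Multiplying the contributions gives O(n^2).

Answer: O(n^2)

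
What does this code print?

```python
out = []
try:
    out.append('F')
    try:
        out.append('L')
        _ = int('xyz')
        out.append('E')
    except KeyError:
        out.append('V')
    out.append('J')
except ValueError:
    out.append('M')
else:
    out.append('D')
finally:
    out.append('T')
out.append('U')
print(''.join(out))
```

Execution trace: 'F' (try body) → 'L' (inner try body) → 'M' (except ValueError) → 'T' (finally) → 'U' (after the try/except). Output: FLMTU

Answer: FLMTU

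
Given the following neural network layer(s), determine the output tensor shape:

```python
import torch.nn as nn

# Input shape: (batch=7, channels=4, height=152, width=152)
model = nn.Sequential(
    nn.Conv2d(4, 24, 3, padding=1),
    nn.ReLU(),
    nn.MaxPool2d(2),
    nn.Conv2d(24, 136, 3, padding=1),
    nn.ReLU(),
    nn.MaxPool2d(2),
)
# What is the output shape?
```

Input: (7, 4, 152, 152) -> after first Conv2d: (7, 24, 152, 152) -> after first MaxPool2d: (7, 24, 76, 76) -> after second Conv2d: (7, 136, 76, 76) -> Output: (7, 136, 38, 38)

Answer: (7, 136, 38, 38)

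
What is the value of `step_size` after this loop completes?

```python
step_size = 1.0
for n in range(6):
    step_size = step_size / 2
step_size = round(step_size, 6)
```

Halving LR 6 times: 1 / 2^6
`step_size` takes the values: 1.0 → 0.5 → 0.25 → 0.125 → 0.0625 → 0.03125 → 0.015625

Answer: 0.015625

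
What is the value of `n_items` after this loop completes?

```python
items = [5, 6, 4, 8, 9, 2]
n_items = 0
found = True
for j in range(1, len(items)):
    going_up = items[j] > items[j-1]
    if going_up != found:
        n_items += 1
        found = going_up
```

Count direction changes in [5, 6, 4, 8, 9, 2]
`n_items` takes the values: 0 → 1 → 2 → 3

Answer: 3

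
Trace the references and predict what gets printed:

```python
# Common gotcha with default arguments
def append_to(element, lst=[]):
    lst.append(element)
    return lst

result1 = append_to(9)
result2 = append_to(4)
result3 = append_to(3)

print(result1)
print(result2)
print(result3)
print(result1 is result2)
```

Key concept: mutable default argument gotcha.
Step by step:
`result1 = append_to(9)` → result1 = [9]
`result2 = append_to(4)` → result1 = [9, 4] (same object as result2); result2 = [9, 4] (same object as result1)
`result3 = append_to(3)` → result1 = [9, 4, 3] (same object as result2, result3); result2 = [9, 4, 3] (same object as result1, result3); result3 = [9, 4, 3] (same object as result1, result2)
`print(result1)` → prints [9, 4, 3]
`print(result2)` → prints [9, 4, 3]
`print(result3)` → prints [9, 4, 3]
`print(result1 is result2)` → prints True

Answer:
[9, 4, 3]
[9, 4, 3]
[9, 4, 3]
True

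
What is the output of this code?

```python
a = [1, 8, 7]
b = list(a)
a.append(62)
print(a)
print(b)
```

Key concept: list() constructor creates copy.
Step by step:
`a = [1, 8, 7]` → a = [1, 8, 7]
`b = list(a)` → b = [1, 8, 7]
`a.append(62)` → a = [1, 8, 7, 62]
`print(a)` → prints [1, 8, 7, 62]
`print(b)` → prints [1, 8, 7]

Answer:
[1, 8, 7, 62]
[1, 8, 7]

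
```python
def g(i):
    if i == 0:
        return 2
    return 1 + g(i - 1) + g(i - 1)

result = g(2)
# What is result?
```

g(i) = 1 + 2·g(i-1), g(0)=2. Closed form: (2+1)·2^2 - 1 = 11.

Answer: 11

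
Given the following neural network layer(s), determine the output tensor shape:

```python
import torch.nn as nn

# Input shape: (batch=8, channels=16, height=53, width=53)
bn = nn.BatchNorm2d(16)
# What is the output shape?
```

Input: (8, 16, 53, 53) -> Output: (8, 16, 53, 53)

Answer: (8, 16, 53, 53)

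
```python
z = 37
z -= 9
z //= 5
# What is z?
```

Trace:
`z = 37` → z = 37
`z -= 9` → z = 28
`z //= 5` → z = 5
So z = 5

Answer: 5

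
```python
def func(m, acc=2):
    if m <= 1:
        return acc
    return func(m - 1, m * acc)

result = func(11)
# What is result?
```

Accumulator trace (n, acc): (11, 2) -> (10, 22) -> (9, 220) -> (8, 1980) -> (7, 15840) -> (6, 110880) -> (5, 665280) -> (4, 3326400) -> (3, 13305600) -> (2, 39916800) -> (1, 79833600) -> return 79833600

Answer: 79833600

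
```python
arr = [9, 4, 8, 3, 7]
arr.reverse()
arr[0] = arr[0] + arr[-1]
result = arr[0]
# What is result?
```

Trace:
`arr = [9, 4, 8, 3, 7]` → arr = [9, 4, 8, 3, 7]
`arr.reverse()` → arr = [7, 3, 8, 4, 9]
`arr[0] = arr[0] + arr[-1]` → arr = [16, 3, 8, 4, 9]
`result = arr[0]` → result = 16
So result = 16

Answer: 16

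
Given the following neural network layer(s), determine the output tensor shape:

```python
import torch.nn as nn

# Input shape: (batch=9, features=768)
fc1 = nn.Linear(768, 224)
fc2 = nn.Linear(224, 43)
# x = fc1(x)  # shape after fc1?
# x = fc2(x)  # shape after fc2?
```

Input: (9, 768) -> after fc1: (9, 224) -> Output: (9, 43)

Answer: (9, 43)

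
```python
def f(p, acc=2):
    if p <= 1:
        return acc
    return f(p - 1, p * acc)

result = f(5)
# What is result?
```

Accumulator trace (n, acc): (5, 2) -> (4, 10) -> (3, 40) -> (2, 120) -> (1, 240) -> return 240

Answer: 240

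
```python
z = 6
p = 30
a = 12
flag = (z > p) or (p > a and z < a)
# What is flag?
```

Trace:
`z = 6` → z = 6
`p = 30` → p = 30
`a = 12` → a = 12
`flag = (z > p) or (p > a and z < a)` → flag = True
So flag = True

Answer: True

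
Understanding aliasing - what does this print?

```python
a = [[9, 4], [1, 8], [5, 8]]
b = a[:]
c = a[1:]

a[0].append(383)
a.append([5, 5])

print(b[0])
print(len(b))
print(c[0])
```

Key concept: slice with nested mutation.
Step by step:
`a = [[9, 4], [1, 8], [5, 8]]` → a = [[9, 4], [1, 8], [5, 8]]
`b = a[:]` → b = [[9, 4], [1, 8], [5, 8]]
`c = a[1:]` → c = [[1, 8], [5, 8]]
`a[0].append(383)` → a = [[9, 4, 383], [1, 8], [5, 8]]; b = [[9, 4, 383], [1, 8], [5, 8]]
`a.append([5, 5])` → a = [[9, 4, 383], [1, 8], [5, 8], [5, 5]]
`print(b[0])` → prints [9, 4, 383]
`print(len(b))` → prints 3
`print(c[0])` → prints [1, 8]

Answer:
[9, 4, 383]
3
[1, 8]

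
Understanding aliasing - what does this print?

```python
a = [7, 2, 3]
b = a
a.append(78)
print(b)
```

Key concept: basic list aliasing.
Step by step:
`a = [7, 2, 3]` → a = [7, 2, 3]
`b = a` → b = [7, 2, 3] (same object as a)
`a.append(78)` → a = [7, 2, 3, 78] (same object as b); b = [7, 2, 3, 78] (same object as a)
`print(b)` → prints [7, 2, 3, 78]

Answer: [7, 2, 3, 78]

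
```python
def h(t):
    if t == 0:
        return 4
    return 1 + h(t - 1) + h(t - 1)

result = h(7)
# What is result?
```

h(t) = 1 + 2·h(t-1), h(0)=4. Closed form: (4+1)·2^7 - 1 = 639.

Answer: 639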